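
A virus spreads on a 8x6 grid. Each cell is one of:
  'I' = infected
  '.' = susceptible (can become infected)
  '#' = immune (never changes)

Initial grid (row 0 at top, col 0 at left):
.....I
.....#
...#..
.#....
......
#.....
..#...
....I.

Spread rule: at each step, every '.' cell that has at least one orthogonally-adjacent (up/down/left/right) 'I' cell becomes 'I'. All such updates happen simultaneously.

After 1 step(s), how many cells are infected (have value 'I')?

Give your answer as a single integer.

Step 0 (initial): 2 infected
Step 1: +4 new -> 6 infected

Answer: 6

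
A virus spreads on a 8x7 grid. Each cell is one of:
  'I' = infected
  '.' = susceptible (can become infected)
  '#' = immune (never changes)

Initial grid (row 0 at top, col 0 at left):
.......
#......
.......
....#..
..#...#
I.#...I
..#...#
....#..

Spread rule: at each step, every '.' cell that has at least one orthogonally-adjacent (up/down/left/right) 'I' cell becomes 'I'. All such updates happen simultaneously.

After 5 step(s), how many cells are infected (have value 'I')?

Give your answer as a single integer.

Answer: 36

Derivation:
Step 0 (initial): 2 infected
Step 1: +4 new -> 6 infected
Step 2: +7 new -> 13 infected
Step 3: +8 new -> 21 infected
Step 4: +8 new -> 29 infected
Step 5: +7 new -> 36 infected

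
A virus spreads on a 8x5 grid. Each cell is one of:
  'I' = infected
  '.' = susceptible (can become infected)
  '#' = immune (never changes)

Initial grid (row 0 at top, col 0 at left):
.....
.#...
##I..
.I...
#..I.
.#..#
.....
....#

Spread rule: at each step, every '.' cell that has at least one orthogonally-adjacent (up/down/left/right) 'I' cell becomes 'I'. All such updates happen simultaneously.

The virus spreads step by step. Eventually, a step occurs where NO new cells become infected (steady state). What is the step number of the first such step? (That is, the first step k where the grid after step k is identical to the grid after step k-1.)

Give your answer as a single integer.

Step 0 (initial): 3 infected
Step 1: +9 new -> 12 infected
Step 2: +6 new -> 18 infected
Step 3: +6 new -> 24 infected
Step 4: +4 new -> 28 infected
Step 5: +3 new -> 31 infected
Step 6: +2 new -> 33 infected
Step 7: +0 new -> 33 infected

Answer: 7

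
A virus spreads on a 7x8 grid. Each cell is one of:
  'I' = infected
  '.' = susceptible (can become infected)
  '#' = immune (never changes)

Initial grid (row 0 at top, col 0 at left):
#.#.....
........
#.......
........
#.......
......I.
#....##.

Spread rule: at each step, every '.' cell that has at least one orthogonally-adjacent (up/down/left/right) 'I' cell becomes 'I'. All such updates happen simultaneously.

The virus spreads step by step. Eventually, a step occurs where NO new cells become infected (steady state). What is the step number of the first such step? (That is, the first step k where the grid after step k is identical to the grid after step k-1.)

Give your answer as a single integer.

Answer: 11

Derivation:
Step 0 (initial): 1 infected
Step 1: +3 new -> 4 infected
Step 2: +5 new -> 9 infected
Step 3: +6 new -> 15 infected
Step 4: +7 new -> 22 infected
Step 5: +8 new -> 30 infected
Step 6: +8 new -> 38 infected
Step 7: +4 new -> 42 infected
Step 8: +4 new -> 46 infected
Step 9: +1 new -> 47 infected
Step 10: +2 new -> 49 infected
Step 11: +0 new -> 49 infected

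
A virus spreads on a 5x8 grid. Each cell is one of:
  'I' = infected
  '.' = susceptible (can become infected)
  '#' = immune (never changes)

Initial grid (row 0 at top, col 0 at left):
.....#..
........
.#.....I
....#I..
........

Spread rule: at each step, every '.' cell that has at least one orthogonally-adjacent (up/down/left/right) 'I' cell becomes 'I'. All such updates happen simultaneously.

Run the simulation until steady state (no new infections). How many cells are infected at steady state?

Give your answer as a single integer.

Step 0 (initial): 2 infected
Step 1: +6 new -> 8 infected
Step 2: +7 new -> 15 infected
Step 3: +4 new -> 19 infected
Step 4: +5 new -> 24 infected
Step 5: +4 new -> 28 infected
Step 6: +4 new -> 32 infected
Step 7: +3 new -> 35 infected
Step 8: +2 new -> 37 infected
Step 9: +0 new -> 37 infected

Answer: 37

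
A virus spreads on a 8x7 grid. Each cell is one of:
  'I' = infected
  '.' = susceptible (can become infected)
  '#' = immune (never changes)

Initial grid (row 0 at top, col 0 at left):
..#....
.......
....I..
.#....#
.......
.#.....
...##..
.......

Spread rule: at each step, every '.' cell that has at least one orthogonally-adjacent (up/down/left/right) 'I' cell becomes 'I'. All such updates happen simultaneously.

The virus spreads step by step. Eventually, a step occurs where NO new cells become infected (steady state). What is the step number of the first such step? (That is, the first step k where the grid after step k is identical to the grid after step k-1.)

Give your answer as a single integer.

Step 0 (initial): 1 infected
Step 1: +4 new -> 5 infected
Step 2: +8 new -> 13 infected
Step 3: +9 new -> 22 infected
Step 4: +7 new -> 29 infected
Step 5: +7 new -> 36 infected
Step 6: +5 new -> 41 infected
Step 7: +5 new -> 46 infected
Step 8: +3 new -> 49 infected
Step 9: +1 new -> 50 infected
Step 10: +0 new -> 50 infected

Answer: 10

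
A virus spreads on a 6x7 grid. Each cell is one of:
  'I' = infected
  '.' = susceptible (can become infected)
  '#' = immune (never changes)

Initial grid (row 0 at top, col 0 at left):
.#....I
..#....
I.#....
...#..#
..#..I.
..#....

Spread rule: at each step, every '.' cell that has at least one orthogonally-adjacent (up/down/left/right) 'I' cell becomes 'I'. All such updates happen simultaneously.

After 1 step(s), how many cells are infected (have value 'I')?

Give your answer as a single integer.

Answer: 12

Derivation:
Step 0 (initial): 3 infected
Step 1: +9 new -> 12 infected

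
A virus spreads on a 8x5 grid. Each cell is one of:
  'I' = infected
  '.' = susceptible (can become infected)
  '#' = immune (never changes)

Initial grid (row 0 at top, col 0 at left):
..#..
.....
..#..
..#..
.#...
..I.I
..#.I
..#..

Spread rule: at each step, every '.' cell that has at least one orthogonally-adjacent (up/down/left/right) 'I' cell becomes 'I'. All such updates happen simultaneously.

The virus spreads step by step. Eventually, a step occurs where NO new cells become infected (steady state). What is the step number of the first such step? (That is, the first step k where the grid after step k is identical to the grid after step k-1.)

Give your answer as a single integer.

Answer: 9

Derivation:
Step 0 (initial): 3 infected
Step 1: +6 new -> 9 infected
Step 2: +5 new -> 14 infected
Step 3: +5 new -> 19 infected
Step 4: +4 new -> 23 infected
Step 5: +4 new -> 27 infected
Step 6: +4 new -> 31 infected
Step 7: +2 new -> 33 infected
Step 8: +1 new -> 34 infected
Step 9: +0 new -> 34 infected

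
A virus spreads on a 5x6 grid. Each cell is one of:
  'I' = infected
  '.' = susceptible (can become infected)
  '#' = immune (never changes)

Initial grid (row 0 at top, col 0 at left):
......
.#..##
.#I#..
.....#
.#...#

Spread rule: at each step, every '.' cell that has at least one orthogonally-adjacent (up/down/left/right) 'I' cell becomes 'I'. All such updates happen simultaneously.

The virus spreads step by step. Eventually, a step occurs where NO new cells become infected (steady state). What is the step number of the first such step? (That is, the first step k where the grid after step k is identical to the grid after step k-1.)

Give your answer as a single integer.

Answer: 6

Derivation:
Step 0 (initial): 1 infected
Step 1: +2 new -> 3 infected
Step 2: +5 new -> 8 infected
Step 3: +5 new -> 13 infected
Step 4: +6 new -> 19 infected
Step 5: +3 new -> 22 infected
Step 6: +0 new -> 22 infected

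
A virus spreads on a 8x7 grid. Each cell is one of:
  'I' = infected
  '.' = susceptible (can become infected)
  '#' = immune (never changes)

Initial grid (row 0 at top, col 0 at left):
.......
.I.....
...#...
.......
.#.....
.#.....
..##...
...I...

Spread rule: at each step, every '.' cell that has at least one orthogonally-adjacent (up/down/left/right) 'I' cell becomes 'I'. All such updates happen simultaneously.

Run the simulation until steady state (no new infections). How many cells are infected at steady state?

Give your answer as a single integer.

Step 0 (initial): 2 infected
Step 1: +6 new -> 8 infected
Step 2: +9 new -> 17 infected
Step 3: +9 new -> 26 infected
Step 4: +11 new -> 37 infected
Step 5: +9 new -> 46 infected
Step 6: +4 new -> 50 infected
Step 7: +1 new -> 51 infected
Step 8: +0 new -> 51 infected

Answer: 51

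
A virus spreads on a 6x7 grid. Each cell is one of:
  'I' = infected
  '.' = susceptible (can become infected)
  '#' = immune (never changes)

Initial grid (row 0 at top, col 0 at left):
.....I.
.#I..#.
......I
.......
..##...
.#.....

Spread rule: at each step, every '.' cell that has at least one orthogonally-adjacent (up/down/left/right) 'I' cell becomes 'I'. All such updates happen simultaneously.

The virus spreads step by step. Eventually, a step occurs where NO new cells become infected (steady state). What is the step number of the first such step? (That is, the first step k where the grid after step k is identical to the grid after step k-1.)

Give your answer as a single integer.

Answer: 8

Derivation:
Step 0 (initial): 3 infected
Step 1: +8 new -> 11 infected
Step 2: +9 new -> 20 infected
Step 3: +7 new -> 27 infected
Step 4: +5 new -> 32 infected
Step 5: +2 new -> 34 infected
Step 6: +2 new -> 36 infected
Step 7: +1 new -> 37 infected
Step 8: +0 new -> 37 infected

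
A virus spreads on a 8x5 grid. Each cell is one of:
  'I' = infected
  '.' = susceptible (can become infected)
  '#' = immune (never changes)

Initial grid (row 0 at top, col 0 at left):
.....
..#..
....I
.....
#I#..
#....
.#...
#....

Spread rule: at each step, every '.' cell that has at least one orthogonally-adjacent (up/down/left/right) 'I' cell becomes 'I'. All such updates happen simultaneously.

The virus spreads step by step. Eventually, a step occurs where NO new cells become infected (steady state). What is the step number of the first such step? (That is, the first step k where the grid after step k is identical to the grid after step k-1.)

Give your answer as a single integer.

Step 0 (initial): 2 infected
Step 1: +5 new -> 7 infected
Step 2: +9 new -> 16 infected
Step 3: +7 new -> 23 infected
Step 4: +6 new -> 29 infected
Step 5: +4 new -> 33 infected
Step 6: +0 new -> 33 infected

Answer: 6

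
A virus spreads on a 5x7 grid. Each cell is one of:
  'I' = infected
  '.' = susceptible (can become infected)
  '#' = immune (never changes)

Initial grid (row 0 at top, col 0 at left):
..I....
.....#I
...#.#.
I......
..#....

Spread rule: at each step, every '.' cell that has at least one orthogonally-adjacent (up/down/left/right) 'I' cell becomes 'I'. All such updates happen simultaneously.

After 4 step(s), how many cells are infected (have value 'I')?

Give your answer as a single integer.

Step 0 (initial): 3 infected
Step 1: +8 new -> 11 infected
Step 2: +11 new -> 22 infected
Step 3: +4 new -> 26 infected
Step 4: +4 new -> 30 infected

Answer: 30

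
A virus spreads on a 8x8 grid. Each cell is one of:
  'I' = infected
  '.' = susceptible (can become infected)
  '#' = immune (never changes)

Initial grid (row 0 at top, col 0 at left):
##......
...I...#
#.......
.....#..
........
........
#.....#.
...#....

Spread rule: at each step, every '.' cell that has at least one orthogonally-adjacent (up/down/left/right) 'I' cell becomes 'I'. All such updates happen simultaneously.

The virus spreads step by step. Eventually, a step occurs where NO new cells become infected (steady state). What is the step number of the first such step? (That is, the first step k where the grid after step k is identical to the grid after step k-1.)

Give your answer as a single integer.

Answer: 11

Derivation:
Step 0 (initial): 1 infected
Step 1: +4 new -> 5 infected
Step 2: +7 new -> 12 infected
Step 3: +8 new -> 20 infected
Step 4: +6 new -> 26 infected
Step 5: +9 new -> 35 infected
Step 6: +7 new -> 42 infected
Step 7: +7 new -> 49 infected
Step 8: +3 new -> 52 infected
Step 9: +3 new -> 55 infected
Step 10: +1 new -> 56 infected
Step 11: +0 new -> 56 infected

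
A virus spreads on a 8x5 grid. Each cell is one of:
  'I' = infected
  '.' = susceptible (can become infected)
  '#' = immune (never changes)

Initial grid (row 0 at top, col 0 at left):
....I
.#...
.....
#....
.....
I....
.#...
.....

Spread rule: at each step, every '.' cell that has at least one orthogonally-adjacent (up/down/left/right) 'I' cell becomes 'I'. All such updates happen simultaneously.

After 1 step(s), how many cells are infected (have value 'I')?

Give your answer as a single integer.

Step 0 (initial): 2 infected
Step 1: +5 new -> 7 infected

Answer: 7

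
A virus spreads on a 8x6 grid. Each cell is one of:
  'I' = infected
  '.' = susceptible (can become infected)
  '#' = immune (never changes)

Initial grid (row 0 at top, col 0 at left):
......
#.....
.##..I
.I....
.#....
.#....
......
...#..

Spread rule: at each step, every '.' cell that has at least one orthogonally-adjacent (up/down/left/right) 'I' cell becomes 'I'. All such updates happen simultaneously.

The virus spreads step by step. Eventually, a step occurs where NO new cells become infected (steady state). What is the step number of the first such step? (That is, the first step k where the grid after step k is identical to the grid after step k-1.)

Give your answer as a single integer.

Answer: 8

Derivation:
Step 0 (initial): 2 infected
Step 1: +5 new -> 7 infected
Step 2: +9 new -> 16 infected
Step 3: +7 new -> 23 infected
Step 4: +7 new -> 30 infected
Step 5: +8 new -> 38 infected
Step 6: +3 new -> 41 infected
Step 7: +1 new -> 42 infected
Step 8: +0 new -> 42 infected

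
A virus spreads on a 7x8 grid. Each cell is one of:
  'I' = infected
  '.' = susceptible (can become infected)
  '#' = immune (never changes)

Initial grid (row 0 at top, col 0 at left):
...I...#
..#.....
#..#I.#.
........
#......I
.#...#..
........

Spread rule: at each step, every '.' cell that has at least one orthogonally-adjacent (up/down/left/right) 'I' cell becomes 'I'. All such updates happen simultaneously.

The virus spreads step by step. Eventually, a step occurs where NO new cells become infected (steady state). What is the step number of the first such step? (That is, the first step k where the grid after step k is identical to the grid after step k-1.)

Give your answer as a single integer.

Step 0 (initial): 3 infected
Step 1: +9 new -> 12 infected
Step 2: +11 new -> 23 infected
Step 3: +9 new -> 32 infected
Step 4: +8 new -> 40 infected
Step 5: +4 new -> 44 infected
Step 6: +1 new -> 45 infected
Step 7: +1 new -> 46 infected
Step 8: +1 new -> 47 infected
Step 9: +1 new -> 48 infected
Step 10: +0 new -> 48 infected

Answer: 10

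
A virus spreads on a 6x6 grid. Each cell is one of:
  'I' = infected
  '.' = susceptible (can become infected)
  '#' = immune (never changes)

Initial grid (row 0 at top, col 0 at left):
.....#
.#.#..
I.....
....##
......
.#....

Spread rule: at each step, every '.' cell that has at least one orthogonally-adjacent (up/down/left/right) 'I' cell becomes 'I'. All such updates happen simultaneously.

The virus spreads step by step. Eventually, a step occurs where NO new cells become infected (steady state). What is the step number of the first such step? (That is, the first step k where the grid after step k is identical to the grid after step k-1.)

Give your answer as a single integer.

Answer: 9

Derivation:
Step 0 (initial): 1 infected
Step 1: +3 new -> 4 infected
Step 2: +4 new -> 8 infected
Step 3: +6 new -> 14 infected
Step 4: +4 new -> 18 infected
Step 5: +5 new -> 23 infected
Step 6: +4 new -> 27 infected
Step 7: +2 new -> 29 infected
Step 8: +1 new -> 30 infected
Step 9: +0 new -> 30 infected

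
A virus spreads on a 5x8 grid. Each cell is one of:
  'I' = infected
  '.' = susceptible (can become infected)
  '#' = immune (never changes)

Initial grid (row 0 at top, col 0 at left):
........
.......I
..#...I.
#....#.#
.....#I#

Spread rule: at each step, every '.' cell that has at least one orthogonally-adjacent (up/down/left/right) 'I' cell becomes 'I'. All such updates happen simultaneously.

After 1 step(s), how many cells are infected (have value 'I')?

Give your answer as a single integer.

Step 0 (initial): 3 infected
Step 1: +5 new -> 8 infected

Answer: 8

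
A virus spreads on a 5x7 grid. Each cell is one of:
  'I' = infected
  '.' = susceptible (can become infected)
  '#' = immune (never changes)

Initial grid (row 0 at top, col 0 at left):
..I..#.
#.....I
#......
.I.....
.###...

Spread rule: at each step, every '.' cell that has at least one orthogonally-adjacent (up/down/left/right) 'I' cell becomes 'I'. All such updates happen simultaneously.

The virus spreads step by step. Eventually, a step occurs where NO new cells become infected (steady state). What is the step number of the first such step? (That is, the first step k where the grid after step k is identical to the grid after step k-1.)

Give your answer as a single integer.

Answer: 5

Derivation:
Step 0 (initial): 3 infected
Step 1: +9 new -> 12 infected
Step 2: +10 new -> 22 infected
Step 3: +5 new -> 27 infected
Step 4: +2 new -> 29 infected
Step 5: +0 new -> 29 infected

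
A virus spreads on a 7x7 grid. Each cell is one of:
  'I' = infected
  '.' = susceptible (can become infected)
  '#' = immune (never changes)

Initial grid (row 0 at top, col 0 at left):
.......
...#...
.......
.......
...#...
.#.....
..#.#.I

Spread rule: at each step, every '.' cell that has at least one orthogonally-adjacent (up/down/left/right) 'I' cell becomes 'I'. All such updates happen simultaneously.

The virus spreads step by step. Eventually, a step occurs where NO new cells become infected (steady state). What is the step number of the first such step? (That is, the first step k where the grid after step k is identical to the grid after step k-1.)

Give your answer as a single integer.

Answer: 13

Derivation:
Step 0 (initial): 1 infected
Step 1: +2 new -> 3 infected
Step 2: +2 new -> 5 infected
Step 3: +3 new -> 8 infected
Step 4: +4 new -> 12 infected
Step 5: +5 new -> 17 infected
Step 6: +5 new -> 22 infected
Step 7: +5 new -> 27 infected
Step 8: +4 new -> 31 infected
Step 9: +5 new -> 36 infected
Step 10: +4 new -> 40 infected
Step 11: +3 new -> 43 infected
Step 12: +1 new -> 44 infected
Step 13: +0 new -> 44 infected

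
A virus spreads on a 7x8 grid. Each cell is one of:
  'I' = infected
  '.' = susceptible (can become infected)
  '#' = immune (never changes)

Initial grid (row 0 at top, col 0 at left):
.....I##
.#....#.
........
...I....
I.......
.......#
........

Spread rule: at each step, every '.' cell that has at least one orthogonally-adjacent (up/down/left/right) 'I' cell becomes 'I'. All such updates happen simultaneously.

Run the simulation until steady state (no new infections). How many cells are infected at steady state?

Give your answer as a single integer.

Step 0 (initial): 3 infected
Step 1: +9 new -> 12 infected
Step 2: +14 new -> 26 infected
Step 3: +11 new -> 37 infected
Step 4: +8 new -> 45 infected
Step 5: +4 new -> 49 infected
Step 6: +1 new -> 50 infected
Step 7: +1 new -> 51 infected
Step 8: +0 new -> 51 infected

Answer: 51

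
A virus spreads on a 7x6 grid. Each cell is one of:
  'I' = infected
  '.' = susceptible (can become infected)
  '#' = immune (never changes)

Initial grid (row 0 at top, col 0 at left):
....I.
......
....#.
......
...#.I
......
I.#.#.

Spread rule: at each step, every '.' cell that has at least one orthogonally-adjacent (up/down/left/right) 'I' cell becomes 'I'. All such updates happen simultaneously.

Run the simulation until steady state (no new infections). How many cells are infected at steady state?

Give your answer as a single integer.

Step 0 (initial): 3 infected
Step 1: +8 new -> 11 infected
Step 2: +9 new -> 20 infected
Step 3: +8 new -> 28 infected
Step 4: +8 new -> 36 infected
Step 5: +2 new -> 38 infected
Step 6: +0 new -> 38 infected

Answer: 38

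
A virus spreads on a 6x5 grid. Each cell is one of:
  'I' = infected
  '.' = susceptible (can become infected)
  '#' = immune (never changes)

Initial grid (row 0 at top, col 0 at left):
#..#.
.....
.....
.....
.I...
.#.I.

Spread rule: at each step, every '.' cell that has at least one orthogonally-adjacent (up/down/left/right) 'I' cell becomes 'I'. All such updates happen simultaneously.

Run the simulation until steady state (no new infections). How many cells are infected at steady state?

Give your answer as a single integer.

Step 0 (initial): 2 infected
Step 1: +6 new -> 8 infected
Step 2: +6 new -> 14 infected
Step 3: +5 new -> 19 infected
Step 4: +5 new -> 24 infected
Step 5: +2 new -> 26 infected
Step 6: +1 new -> 27 infected
Step 7: +0 new -> 27 infected

Answer: 27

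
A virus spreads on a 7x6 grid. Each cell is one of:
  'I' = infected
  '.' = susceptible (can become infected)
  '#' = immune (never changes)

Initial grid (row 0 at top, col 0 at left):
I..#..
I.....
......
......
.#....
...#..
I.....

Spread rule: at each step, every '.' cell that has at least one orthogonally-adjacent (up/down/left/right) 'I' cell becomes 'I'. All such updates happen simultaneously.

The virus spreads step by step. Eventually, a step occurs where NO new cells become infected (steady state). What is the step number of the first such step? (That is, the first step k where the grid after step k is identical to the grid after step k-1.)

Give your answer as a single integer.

Step 0 (initial): 3 infected
Step 1: +5 new -> 8 infected
Step 2: +7 new -> 15 infected
Step 3: +5 new -> 20 infected
Step 4: +5 new -> 25 infected
Step 5: +7 new -> 32 infected
Step 6: +5 new -> 37 infected
Step 7: +2 new -> 39 infected
Step 8: +0 new -> 39 infected

Answer: 8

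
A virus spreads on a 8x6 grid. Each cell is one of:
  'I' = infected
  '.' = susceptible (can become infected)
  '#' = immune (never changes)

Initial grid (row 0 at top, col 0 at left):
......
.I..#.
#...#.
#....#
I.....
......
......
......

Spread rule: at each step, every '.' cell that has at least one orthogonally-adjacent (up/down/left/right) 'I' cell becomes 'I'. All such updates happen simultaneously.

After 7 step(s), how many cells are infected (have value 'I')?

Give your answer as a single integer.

Step 0 (initial): 2 infected
Step 1: +6 new -> 8 infected
Step 2: +8 new -> 16 infected
Step 3: +7 new -> 23 infected
Step 4: +6 new -> 29 infected
Step 5: +6 new -> 35 infected
Step 6: +4 new -> 39 infected
Step 7: +3 new -> 42 infected

Answer: 42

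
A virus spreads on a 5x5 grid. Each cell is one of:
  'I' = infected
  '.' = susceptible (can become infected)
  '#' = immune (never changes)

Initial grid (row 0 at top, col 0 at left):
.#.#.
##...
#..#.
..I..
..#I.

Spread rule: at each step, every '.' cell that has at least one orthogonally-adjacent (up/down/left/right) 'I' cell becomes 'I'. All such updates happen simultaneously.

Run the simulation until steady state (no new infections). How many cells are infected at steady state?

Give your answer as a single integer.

Answer: 17

Derivation:
Step 0 (initial): 2 infected
Step 1: +4 new -> 6 infected
Step 2: +5 new -> 11 infected
Step 3: +4 new -> 15 infected
Step 4: +1 new -> 16 infected
Step 5: +1 new -> 17 infected
Step 6: +0 new -> 17 infected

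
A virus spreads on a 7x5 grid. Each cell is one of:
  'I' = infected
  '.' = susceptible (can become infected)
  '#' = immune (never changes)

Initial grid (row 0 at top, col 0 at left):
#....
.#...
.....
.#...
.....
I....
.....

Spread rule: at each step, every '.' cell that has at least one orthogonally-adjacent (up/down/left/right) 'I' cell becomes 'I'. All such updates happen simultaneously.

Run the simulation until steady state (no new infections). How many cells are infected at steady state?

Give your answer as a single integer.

Answer: 32

Derivation:
Step 0 (initial): 1 infected
Step 1: +3 new -> 4 infected
Step 2: +4 new -> 8 infected
Step 3: +4 new -> 12 infected
Step 4: +6 new -> 18 infected
Step 5: +4 new -> 22 infected
Step 6: +3 new -> 25 infected
Step 7: +3 new -> 28 infected
Step 8: +3 new -> 31 infected
Step 9: +1 new -> 32 infected
Step 10: +0 new -> 32 infected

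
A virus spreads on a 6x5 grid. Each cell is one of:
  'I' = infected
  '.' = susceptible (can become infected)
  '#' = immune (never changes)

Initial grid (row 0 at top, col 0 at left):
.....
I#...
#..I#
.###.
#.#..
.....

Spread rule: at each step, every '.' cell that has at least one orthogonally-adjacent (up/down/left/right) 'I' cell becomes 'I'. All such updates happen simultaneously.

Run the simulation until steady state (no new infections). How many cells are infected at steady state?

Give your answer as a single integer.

Answer: 12

Derivation:
Step 0 (initial): 2 infected
Step 1: +3 new -> 5 infected
Step 2: +5 new -> 10 infected
Step 3: +2 new -> 12 infected
Step 4: +0 new -> 12 infected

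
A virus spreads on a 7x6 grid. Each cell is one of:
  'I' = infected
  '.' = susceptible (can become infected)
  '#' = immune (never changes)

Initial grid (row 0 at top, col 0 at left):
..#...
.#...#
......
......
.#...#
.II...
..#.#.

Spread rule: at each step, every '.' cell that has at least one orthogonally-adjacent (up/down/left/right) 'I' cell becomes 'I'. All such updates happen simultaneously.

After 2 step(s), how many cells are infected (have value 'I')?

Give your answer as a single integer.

Step 0 (initial): 2 infected
Step 1: +4 new -> 6 infected
Step 2: +6 new -> 12 infected

Answer: 12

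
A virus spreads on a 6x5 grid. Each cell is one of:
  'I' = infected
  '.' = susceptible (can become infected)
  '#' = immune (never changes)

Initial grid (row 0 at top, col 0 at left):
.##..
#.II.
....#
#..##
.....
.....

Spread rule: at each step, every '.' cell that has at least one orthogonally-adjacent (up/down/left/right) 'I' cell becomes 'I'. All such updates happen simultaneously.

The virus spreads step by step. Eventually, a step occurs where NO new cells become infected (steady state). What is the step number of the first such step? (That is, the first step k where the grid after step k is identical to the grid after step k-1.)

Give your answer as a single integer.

Answer: 7

Derivation:
Step 0 (initial): 2 infected
Step 1: +5 new -> 7 infected
Step 2: +3 new -> 10 infected
Step 3: +3 new -> 13 infected
Step 4: +3 new -> 16 infected
Step 5: +4 new -> 20 infected
Step 6: +2 new -> 22 infected
Step 7: +0 new -> 22 infected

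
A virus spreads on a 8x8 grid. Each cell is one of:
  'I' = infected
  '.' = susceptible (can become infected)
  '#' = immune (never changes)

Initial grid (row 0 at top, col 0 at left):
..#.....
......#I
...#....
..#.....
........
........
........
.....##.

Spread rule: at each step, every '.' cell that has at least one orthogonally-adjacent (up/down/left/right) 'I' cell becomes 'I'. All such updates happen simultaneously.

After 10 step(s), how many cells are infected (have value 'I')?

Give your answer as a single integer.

Step 0 (initial): 1 infected
Step 1: +2 new -> 3 infected
Step 2: +3 new -> 6 infected
Step 3: +4 new -> 10 infected
Step 4: +6 new -> 16 infected
Step 5: +6 new -> 22 infected
Step 6: +6 new -> 28 infected
Step 7: +4 new -> 32 infected
Step 8: +5 new -> 37 infected
Step 9: +7 new -> 44 infected
Step 10: +7 new -> 51 infected

Answer: 51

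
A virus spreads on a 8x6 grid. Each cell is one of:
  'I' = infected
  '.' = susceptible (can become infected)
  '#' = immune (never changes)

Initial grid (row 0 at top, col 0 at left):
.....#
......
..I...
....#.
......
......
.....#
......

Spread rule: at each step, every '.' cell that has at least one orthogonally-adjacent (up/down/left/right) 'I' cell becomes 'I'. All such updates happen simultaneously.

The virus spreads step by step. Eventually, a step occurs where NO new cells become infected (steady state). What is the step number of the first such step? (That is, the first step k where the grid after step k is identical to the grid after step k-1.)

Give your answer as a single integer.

Answer: 9

Derivation:
Step 0 (initial): 1 infected
Step 1: +4 new -> 5 infected
Step 2: +8 new -> 13 infected
Step 3: +9 new -> 22 infected
Step 4: +9 new -> 31 infected
Step 5: +6 new -> 37 infected
Step 6: +5 new -> 42 infected
Step 7: +2 new -> 44 infected
Step 8: +1 new -> 45 infected
Step 9: +0 new -> 45 infected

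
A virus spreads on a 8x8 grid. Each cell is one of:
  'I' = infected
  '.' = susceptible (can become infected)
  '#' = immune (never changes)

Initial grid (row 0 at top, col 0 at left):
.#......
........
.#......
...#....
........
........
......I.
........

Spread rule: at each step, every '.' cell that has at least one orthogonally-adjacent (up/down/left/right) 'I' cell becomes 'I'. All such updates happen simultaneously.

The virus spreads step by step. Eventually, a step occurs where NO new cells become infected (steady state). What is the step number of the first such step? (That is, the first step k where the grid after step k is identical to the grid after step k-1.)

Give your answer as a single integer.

Step 0 (initial): 1 infected
Step 1: +4 new -> 5 infected
Step 2: +6 new -> 11 infected
Step 3: +6 new -> 17 infected
Step 4: +7 new -> 24 infected
Step 5: +8 new -> 32 infected
Step 6: +8 new -> 40 infected
Step 7: +8 new -> 48 infected
Step 8: +5 new -> 53 infected
Step 9: +3 new -> 56 infected
Step 10: +3 new -> 59 infected
Step 11: +1 new -> 60 infected
Step 12: +1 new -> 61 infected
Step 13: +0 new -> 61 infected

Answer: 13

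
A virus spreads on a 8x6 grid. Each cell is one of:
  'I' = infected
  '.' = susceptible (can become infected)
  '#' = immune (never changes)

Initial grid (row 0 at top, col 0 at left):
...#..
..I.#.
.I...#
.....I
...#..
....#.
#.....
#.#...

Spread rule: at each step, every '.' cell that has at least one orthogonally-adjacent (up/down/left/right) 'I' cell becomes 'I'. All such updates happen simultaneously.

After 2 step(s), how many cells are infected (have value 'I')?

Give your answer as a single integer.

Answer: 21

Derivation:
Step 0 (initial): 3 infected
Step 1: +8 new -> 11 infected
Step 2: +10 new -> 21 infected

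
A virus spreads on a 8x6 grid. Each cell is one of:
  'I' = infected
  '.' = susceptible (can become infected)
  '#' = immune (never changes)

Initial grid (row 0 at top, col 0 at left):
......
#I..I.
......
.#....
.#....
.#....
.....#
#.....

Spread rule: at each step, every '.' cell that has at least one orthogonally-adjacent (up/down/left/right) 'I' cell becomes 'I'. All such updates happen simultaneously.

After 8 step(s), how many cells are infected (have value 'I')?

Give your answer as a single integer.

Step 0 (initial): 2 infected
Step 1: +7 new -> 9 infected
Step 2: +9 new -> 18 infected
Step 3: +5 new -> 23 infected
Step 4: +5 new -> 28 infected
Step 5: +5 new -> 33 infected
Step 6: +4 new -> 37 infected
Step 7: +4 new -> 41 infected
Step 8: +1 new -> 42 infected

Answer: 42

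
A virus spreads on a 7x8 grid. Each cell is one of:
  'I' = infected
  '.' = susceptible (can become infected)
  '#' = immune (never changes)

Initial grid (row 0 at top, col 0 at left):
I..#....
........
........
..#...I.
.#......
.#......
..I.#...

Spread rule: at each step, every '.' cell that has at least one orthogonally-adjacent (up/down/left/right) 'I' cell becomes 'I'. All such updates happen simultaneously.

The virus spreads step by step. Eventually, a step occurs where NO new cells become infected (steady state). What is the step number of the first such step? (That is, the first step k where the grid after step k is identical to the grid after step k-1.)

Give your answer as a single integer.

Step 0 (initial): 3 infected
Step 1: +9 new -> 12 infected
Step 2: +13 new -> 25 infected
Step 3: +15 new -> 40 infected
Step 4: +10 new -> 50 infected
Step 5: +1 new -> 51 infected
Step 6: +0 new -> 51 infected

Answer: 6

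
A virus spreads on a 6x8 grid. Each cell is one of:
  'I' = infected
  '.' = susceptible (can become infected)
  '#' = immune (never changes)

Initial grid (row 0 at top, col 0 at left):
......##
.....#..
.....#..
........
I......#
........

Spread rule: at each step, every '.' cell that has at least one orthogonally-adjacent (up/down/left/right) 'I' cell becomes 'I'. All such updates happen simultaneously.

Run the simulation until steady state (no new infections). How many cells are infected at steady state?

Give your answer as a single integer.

Step 0 (initial): 1 infected
Step 1: +3 new -> 4 infected
Step 2: +4 new -> 8 infected
Step 3: +5 new -> 13 infected
Step 4: +6 new -> 19 infected
Step 5: +6 new -> 25 infected
Step 6: +6 new -> 31 infected
Step 7: +4 new -> 35 infected
Step 8: +4 new -> 39 infected
Step 9: +3 new -> 42 infected
Step 10: +1 new -> 43 infected
Step 11: +0 new -> 43 infected

Answer: 43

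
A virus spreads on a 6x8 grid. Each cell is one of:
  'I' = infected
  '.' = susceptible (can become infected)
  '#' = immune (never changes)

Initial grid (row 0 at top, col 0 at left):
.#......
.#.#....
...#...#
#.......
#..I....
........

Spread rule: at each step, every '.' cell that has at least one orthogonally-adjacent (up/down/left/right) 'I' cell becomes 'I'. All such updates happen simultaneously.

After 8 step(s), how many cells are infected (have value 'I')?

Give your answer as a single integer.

Answer: 41

Derivation:
Step 0 (initial): 1 infected
Step 1: +4 new -> 5 infected
Step 2: +6 new -> 11 infected
Step 3: +7 new -> 18 infected
Step 4: +8 new -> 26 infected
Step 5: +7 new -> 33 infected
Step 6: +4 new -> 37 infected
Step 7: +3 new -> 40 infected
Step 8: +1 new -> 41 infected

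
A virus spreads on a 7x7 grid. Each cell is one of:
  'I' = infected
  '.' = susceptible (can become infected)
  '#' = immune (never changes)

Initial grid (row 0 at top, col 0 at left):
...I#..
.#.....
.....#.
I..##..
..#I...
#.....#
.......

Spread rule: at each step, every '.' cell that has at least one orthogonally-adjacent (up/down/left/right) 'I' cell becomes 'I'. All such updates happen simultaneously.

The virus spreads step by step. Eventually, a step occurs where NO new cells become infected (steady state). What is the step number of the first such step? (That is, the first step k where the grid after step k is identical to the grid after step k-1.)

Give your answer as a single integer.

Answer: 6

Derivation:
Step 0 (initial): 3 infected
Step 1: +7 new -> 10 infected
Step 2: +12 new -> 22 infected
Step 3: +10 new -> 32 infected
Step 4: +5 new -> 37 infected
Step 5: +4 new -> 41 infected
Step 6: +0 new -> 41 infected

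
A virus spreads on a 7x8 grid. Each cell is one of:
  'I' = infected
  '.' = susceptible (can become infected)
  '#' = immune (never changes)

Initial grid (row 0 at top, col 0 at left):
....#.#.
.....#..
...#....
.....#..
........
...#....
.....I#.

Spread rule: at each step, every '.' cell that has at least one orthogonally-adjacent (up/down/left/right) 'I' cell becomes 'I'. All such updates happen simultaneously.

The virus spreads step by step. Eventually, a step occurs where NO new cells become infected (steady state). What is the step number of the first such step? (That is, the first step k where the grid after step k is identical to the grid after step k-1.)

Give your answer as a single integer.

Answer: 12

Derivation:
Step 0 (initial): 1 infected
Step 1: +2 new -> 3 infected
Step 2: +4 new -> 7 infected
Step 3: +4 new -> 11 infected
Step 4: +7 new -> 18 infected
Step 5: +7 new -> 25 infected
Step 6: +7 new -> 32 infected
Step 7: +5 new -> 37 infected
Step 8: +5 new -> 42 infected
Step 9: +3 new -> 45 infected
Step 10: +2 new -> 47 infected
Step 11: +1 new -> 48 infected
Step 12: +0 new -> 48 infected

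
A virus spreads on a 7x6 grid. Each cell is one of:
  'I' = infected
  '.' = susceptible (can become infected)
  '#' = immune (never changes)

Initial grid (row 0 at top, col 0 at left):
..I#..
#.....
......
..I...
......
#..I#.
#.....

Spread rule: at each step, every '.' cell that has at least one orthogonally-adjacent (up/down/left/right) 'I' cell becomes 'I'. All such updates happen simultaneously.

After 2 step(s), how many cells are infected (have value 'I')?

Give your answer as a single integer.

Answer: 24

Derivation:
Step 0 (initial): 3 infected
Step 1: +9 new -> 12 infected
Step 2: +12 new -> 24 infected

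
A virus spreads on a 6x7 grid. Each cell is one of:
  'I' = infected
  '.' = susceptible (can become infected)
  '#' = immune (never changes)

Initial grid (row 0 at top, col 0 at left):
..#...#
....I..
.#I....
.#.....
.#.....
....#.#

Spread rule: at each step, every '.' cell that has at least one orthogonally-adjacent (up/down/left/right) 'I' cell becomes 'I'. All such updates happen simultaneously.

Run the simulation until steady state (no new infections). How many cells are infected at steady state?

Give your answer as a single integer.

Answer: 35

Derivation:
Step 0 (initial): 2 infected
Step 1: +7 new -> 9 infected
Step 2: +8 new -> 17 infected
Step 3: +7 new -> 24 infected
Step 4: +6 new -> 30 infected
Step 5: +4 new -> 34 infected
Step 6: +1 new -> 35 infected
Step 7: +0 new -> 35 infected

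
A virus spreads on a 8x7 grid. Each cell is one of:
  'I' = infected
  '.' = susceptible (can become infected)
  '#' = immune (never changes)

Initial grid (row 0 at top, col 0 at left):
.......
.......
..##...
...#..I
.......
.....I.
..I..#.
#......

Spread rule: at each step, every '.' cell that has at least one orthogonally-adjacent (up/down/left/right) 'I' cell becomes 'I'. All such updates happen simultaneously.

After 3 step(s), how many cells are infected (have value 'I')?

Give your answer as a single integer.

Step 0 (initial): 3 infected
Step 1: +10 new -> 13 infected
Step 2: +12 new -> 25 infected
Step 3: +9 new -> 34 infected

Answer: 34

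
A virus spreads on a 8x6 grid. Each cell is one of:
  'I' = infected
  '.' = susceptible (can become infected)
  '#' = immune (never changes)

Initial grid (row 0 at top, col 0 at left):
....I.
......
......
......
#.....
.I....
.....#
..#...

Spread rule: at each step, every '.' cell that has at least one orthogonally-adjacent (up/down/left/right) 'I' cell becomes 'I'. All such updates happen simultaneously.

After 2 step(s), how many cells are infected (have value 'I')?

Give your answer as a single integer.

Answer: 19

Derivation:
Step 0 (initial): 2 infected
Step 1: +7 new -> 9 infected
Step 2: +10 new -> 19 infected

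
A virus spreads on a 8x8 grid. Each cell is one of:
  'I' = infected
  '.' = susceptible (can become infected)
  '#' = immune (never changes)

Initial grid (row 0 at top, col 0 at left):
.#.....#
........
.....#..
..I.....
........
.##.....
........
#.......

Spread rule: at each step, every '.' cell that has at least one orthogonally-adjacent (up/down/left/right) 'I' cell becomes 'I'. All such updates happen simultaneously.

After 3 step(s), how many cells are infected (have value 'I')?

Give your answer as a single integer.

Step 0 (initial): 1 infected
Step 1: +4 new -> 5 infected
Step 2: +7 new -> 12 infected
Step 3: +9 new -> 21 infected

Answer: 21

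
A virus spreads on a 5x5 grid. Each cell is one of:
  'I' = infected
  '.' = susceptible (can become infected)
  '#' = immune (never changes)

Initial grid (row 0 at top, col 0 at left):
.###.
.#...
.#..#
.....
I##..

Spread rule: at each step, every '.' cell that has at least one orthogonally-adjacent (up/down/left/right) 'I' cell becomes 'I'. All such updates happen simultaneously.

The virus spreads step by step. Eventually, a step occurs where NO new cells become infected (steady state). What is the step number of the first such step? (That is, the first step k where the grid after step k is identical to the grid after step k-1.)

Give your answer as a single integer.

Step 0 (initial): 1 infected
Step 1: +1 new -> 2 infected
Step 2: +2 new -> 4 infected
Step 3: +2 new -> 6 infected
Step 4: +3 new -> 9 infected
Step 5: +4 new -> 13 infected
Step 6: +2 new -> 15 infected
Step 7: +1 new -> 16 infected
Step 8: +1 new -> 17 infected
Step 9: +0 new -> 17 infected

Answer: 9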